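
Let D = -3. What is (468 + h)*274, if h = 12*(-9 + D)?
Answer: 88776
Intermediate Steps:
h = -144 (h = 12*(-9 - 3) = 12*(-12) = -144)
(468 + h)*274 = (468 - 144)*274 = 324*274 = 88776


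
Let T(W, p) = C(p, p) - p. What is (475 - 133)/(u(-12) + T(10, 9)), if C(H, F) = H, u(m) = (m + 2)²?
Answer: 171/50 ≈ 3.4200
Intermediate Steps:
u(m) = (2 + m)²
T(W, p) = 0 (T(W, p) = p - p = 0)
(475 - 133)/(u(-12) + T(10, 9)) = (475 - 133)/((2 - 12)² + 0) = 342/((-10)² + 0) = 342/(100 + 0) = 342/100 = 342*(1/100) = 171/50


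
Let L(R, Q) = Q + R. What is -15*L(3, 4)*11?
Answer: -1155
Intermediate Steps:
-15*L(3, 4)*11 = -15*(4 + 3)*11 = -15*7*11 = -105*11 = -1155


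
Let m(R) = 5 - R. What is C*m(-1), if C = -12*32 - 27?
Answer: -2466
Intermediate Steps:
C = -411 (C = -384 - 27 = -411)
C*m(-1) = -411*(5 - 1*(-1)) = -411*(5 + 1) = -411*6 = -2466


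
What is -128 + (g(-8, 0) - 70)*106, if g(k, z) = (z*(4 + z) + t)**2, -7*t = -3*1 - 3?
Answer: -366036/49 ≈ -7470.1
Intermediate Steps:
t = 6/7 (t = -(-3*1 - 3)/7 = -(-3 - 3)/7 = -1/7*(-6) = 6/7 ≈ 0.85714)
g(k, z) = (6/7 + z*(4 + z))**2 (g(k, z) = (z*(4 + z) + 6/7)**2 = (6/7 + z*(4 + z))**2)
-128 + (g(-8, 0) - 70)*106 = -128 + ((6 + 7*0**2 + 28*0)**2/49 - 70)*106 = -128 + ((6 + 7*0 + 0)**2/49 - 70)*106 = -128 + ((6 + 0 + 0)**2/49 - 70)*106 = -128 + ((1/49)*6**2 - 70)*106 = -128 + ((1/49)*36 - 70)*106 = -128 + (36/49 - 70)*106 = -128 - 3394/49*106 = -128 - 359764/49 = -366036/49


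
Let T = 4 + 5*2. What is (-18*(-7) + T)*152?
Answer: 21280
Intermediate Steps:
T = 14 (T = 4 + 10 = 14)
(-18*(-7) + T)*152 = (-18*(-7) + 14)*152 = (126 + 14)*152 = 140*152 = 21280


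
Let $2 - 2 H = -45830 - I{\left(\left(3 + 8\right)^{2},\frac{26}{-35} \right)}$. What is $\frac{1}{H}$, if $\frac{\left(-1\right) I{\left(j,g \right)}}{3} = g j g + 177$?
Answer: $\frac{2450}{55248337} \approx 4.4345 \cdot 10^{-5}$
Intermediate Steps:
$I{\left(j,g \right)} = -531 - 3 j g^{2}$ ($I{\left(j,g \right)} = - 3 \left(g j g + 177\right) = - 3 \left(j g^{2} + 177\right) = - 3 \left(177 + j g^{2}\right) = -531 - 3 j g^{2}$)
$H = \frac{55248337}{2450}$ ($H = 1 - \frac{-45830 - \left(-531 - 3 \left(3 + 8\right)^{2} \left(\frac{26}{-35}\right)^{2}\right)}{2} = 1 - \frac{-45830 - \left(-531 - 3 \cdot 11^{2} \left(26 \left(- \frac{1}{35}\right)\right)^{2}\right)}{2} = 1 - \frac{-45830 - \left(-531 - 363 \left(- \frac{26}{35}\right)^{2}\right)}{2} = 1 - \frac{-45830 - \left(-531 - 363 \cdot \frac{676}{1225}\right)}{2} = 1 - \frac{-45830 - \left(-531 - \frac{245388}{1225}\right)}{2} = 1 - \frac{-45830 - - \frac{895863}{1225}}{2} = 1 - \frac{-45830 + \frac{895863}{1225}}{2} = 1 - - \frac{55245887}{2450} = 1 + \frac{55245887}{2450} = \frac{55248337}{2450} \approx 22550.0$)
$\frac{1}{H} = \frac{1}{\frac{55248337}{2450}} = \frac{2450}{55248337}$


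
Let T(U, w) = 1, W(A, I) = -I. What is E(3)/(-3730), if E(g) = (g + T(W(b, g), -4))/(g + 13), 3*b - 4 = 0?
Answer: -1/14920 ≈ -6.7024e-5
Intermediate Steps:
b = 4/3 (b = 4/3 + (1/3)*0 = 4/3 + 0 = 4/3 ≈ 1.3333)
E(g) = (1 + g)/(13 + g) (E(g) = (g + 1)/(g + 13) = (1 + g)/(13 + g))
E(3)/(-3730) = ((1 + 3)/(13 + 3))/(-3730) = (4/16)*(-1/3730) = ((1/16)*4)*(-1/3730) = (1/4)*(-1/3730) = -1/14920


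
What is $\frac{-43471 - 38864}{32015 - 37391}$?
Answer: $\frac{27445}{1792} \approx 15.315$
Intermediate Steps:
$\frac{-43471 - 38864}{32015 - 37391} = - \frac{82335}{-5376} = \left(-82335\right) \left(- \frac{1}{5376}\right) = \frac{27445}{1792}$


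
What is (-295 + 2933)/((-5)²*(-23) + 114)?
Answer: -2638/461 ≈ -5.7223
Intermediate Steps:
(-295 + 2933)/((-5)²*(-23) + 114) = 2638/(25*(-23) + 114) = 2638/(-575 + 114) = 2638/(-461) = 2638*(-1/461) = -2638/461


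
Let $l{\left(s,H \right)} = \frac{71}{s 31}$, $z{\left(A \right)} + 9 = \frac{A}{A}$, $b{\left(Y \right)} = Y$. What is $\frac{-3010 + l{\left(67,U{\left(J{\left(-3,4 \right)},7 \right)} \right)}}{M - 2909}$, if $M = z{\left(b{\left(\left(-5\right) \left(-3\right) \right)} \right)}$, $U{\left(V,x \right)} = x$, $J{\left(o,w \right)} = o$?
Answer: $\frac{6251699}{6058609} \approx 1.0319$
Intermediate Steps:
$z{\left(A \right)} = -8$ ($z{\left(A \right)} = -9 + \frac{A}{A} = -9 + 1 = -8$)
$M = -8$
$l{\left(s,H \right)} = \frac{71}{31 s}$
$\frac{-3010 + l{\left(67,U{\left(J{\left(-3,4 \right)},7 \right)} \right)}}{M - 2909} = \frac{-3010 + \frac{71}{31 \cdot 67}}{-8 - 2909} = \frac{-3010 + \frac{71}{31} \cdot \frac{1}{67}}{-2917} = \left(-3010 + \frac{71}{2077}\right) \left(- \frac{1}{2917}\right) = \left(- \frac{6251699}{2077}\right) \left(- \frac{1}{2917}\right) = \frac{6251699}{6058609}$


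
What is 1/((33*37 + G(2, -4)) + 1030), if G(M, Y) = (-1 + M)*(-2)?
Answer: 1/2249 ≈ 0.00044464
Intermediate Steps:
G(M, Y) = 2 - 2*M
1/((33*37 + G(2, -4)) + 1030) = 1/((33*37 + (2 - 2*2)) + 1030) = 1/((1221 + (2 - 4)) + 1030) = 1/((1221 - 2) + 1030) = 1/(1219 + 1030) = 1/2249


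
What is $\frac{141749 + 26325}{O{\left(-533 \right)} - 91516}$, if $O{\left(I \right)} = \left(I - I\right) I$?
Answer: $- \frac{84037}{45758} \approx -1.8366$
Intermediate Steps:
$O{\left(I \right)} = 0$ ($O{\left(I \right)} = 0 I = 0$)
$\frac{141749 + 26325}{O{\left(-533 \right)} - 91516} = \frac{141749 + 26325}{0 - 91516} = \frac{168074}{-91516} = 168074 \left(- \frac{1}{91516}\right) = - \frac{84037}{45758}$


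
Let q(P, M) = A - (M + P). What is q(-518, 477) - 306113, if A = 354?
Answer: -305718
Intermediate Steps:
q(P, M) = 354 - M - P (q(P, M) = 354 - (M + P) = 354 + (-M - P) = 354 - M - P)
q(-518, 477) - 306113 = (354 - 1*477 - 1*(-518)) - 306113 = (354 - 477 + 518) - 306113 = 395 - 306113 = -305718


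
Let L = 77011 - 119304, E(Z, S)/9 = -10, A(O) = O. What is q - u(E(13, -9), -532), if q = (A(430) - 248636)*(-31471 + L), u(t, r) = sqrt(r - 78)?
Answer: 18308667384 - I*sqrt(610) ≈ 1.8309e+10 - 24.698*I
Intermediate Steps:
E(Z, S) = -90 (E(Z, S) = 9*(-10) = -90)
u(t, r) = sqrt(-78 + r)
L = -42293
q = 18308667384 (q = (430 - 248636)*(-31471 - 42293) = -248206*(-73764) = 18308667384)
q - u(E(13, -9), -532) = 18308667384 - sqrt(-78 - 532) = 18308667384 - sqrt(-610) = 18308667384 - I*sqrt(610)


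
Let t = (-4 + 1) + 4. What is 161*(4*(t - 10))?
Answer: -5796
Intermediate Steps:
t = 1 (t = -3 + 4 = 1)
161*(4*(t - 10)) = 161*(4*(1 - 10)) = 161*(4*(-9)) = 161*(-36) = -5796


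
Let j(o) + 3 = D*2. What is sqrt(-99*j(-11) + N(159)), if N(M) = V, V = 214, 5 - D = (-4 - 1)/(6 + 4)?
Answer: 17*I*sqrt(2) ≈ 24.042*I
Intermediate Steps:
D = 11/2 (D = 5 - (-4 - 1)/(6 + 4) = 5 - (-5)/10 = 5 - 1*(-1/2) = 5 + 1/2 = 11/2 ≈ 5.5000)
N(M) = 214
j(o) = 8 (j(o) = -3 + (11/2)*2 = -3 + 11 = 8)
sqrt(-99*j(-11) + N(159)) = sqrt(-99*8 + 214) = sqrt(-792 + 214) = sqrt(-578) = 17*I*sqrt(2)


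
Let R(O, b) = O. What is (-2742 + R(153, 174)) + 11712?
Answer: 9123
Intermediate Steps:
(-2742 + R(153, 174)) + 11712 = (-2742 + 153) + 11712 = -2589 + 11712 = 9123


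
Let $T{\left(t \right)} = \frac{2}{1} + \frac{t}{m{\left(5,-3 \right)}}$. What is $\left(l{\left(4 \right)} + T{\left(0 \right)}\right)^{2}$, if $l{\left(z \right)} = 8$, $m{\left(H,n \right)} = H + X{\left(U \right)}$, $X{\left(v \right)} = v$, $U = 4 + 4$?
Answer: $100$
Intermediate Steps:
$U = 8$
$m{\left(H,n \right)} = 8 + H$ ($m{\left(H,n \right)} = H + 8 = 8 + H$)
$T{\left(t \right)} = 2 + \frac{t}{13}$ ($T{\left(t \right)} = \frac{2}{1} + \frac{t}{8 + 5} = 2 \cdot 1 + \frac{t}{13} = 2 + t \frac{1}{13} = 2 + \frac{t}{13}$)
$\left(l{\left(4 \right)} + T{\left(0 \right)}\right)^{2} = \left(8 + \left(2 + \frac{1}{13} \cdot 0\right)\right)^{2} = \left(8 + \left(2 + 0\right)\right)^{2} = \left(8 + 2\right)^{2} = 10^{2} = 100$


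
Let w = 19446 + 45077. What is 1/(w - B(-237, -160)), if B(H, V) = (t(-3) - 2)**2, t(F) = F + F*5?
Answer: 1/64123 ≈ 1.5595e-5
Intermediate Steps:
w = 64523
t(F) = 6*F (t(F) = F + 5*F = 6*F)
B(H, V) = 400 (B(H, V) = (6*(-3) - 2)**2 = (-18 - 2)**2 = (-20)**2 = 400)
1/(w - B(-237, -160)) = 1/(64523 - 1*400) = 1/(64523 - 400) = 1/64123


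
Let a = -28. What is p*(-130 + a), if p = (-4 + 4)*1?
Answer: 0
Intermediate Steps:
p = 0 (p = 0*1 = 0)
p*(-130 + a) = 0*(-130 - 28) = 0*(-158) = 0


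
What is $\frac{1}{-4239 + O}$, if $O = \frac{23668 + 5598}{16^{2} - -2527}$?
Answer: $- \frac{2783}{11767871} \approx -0.00023649$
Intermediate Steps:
$O = \frac{29266}{2783}$ ($O = \frac{29266}{256 + 2527} = \frac{29266}{2783} \approx 10.516$)
$\frac{1}{-4239 + O} = \frac{1}{-4239 + \frac{29266}{2783}} = \frac{1}{- \frac{11767871}{2783}} = - \frac{2783}{11767871}$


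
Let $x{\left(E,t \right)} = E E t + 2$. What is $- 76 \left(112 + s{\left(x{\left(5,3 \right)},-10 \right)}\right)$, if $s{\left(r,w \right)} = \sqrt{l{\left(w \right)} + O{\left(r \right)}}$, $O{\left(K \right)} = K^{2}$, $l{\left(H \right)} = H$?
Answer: $-8512 - 76 \sqrt{5919} \approx -14359.0$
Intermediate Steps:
$x{\left(E,t \right)} = 2 + t E^{2}$ ($x{\left(E,t \right)} = E^{2} t + 2 = t E^{2} + 2 = 2 + t E^{2}$)
$s{\left(r,w \right)} = \sqrt{w + r^{2}}$
$- 76 \left(112 + s{\left(x{\left(5,3 \right)},-10 \right)}\right) = - 76 \left(112 + \sqrt{-10 + \left(2 + 3 \cdot 5^{2}\right)^{2}}\right) = - 76 \left(112 + \sqrt{-10 + \left(2 + 3 \cdot 25\right)^{2}}\right) = - 76 \left(112 + \sqrt{-10 + \left(2 + 75\right)^{2}}\right) = - 76 \left(112 + \sqrt{-10 + 77^{2}}\right) = - 76 \left(112 + \sqrt{-10 + 5929}\right) = - 76 \left(112 + \sqrt{5919}\right) = -8512 - 76 \sqrt{5919}$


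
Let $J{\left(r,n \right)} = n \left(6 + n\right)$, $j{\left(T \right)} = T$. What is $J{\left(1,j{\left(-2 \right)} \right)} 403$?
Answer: $-3224$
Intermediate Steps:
$J{\left(1,j{\left(-2 \right)} \right)} 403 = - 2 \left(6 - 2\right) 403 = \left(-2\right) 4 \cdot 403 = \left(-8\right) 403 = -3224$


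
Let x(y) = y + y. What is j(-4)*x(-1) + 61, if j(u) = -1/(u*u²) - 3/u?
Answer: 1903/32 ≈ 59.469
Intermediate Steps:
x(y) = 2*y
j(u) = -1/u³ - 3/u (j(u) = -1/(u³) - 3/u = -1/u³ - 3/u)
j(-4)*x(-1) + 61 = (-1/(-4)³ - 3/(-4))*(2*(-1)) + 61 = (-1*(-1/64) - 3*(-¼))*(-2) + 61 = (1/64 + ¾)*(-2) + 61 = (49/64)*(-2) + 61 = -49/32 + 61 = 1903/32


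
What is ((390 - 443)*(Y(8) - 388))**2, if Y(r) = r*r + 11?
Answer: 275194921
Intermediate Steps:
Y(r) = 11 + r**2 (Y(r) = r**2 + 11 = 11 + r**2)
((390 - 443)*(Y(8) - 388))**2 = ((390 - 443)*((11 + 8**2) - 388))**2 = (-53*((11 + 64) - 388))**2 = (-53*(75 - 388))**2 = (-53*(-313))**2 = 16589**2 = 275194921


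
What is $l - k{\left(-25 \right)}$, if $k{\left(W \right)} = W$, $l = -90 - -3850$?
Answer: $3785$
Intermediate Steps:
$l = 3760$ ($l = -90 + 3850 = 3760$)
$l - k{\left(-25 \right)} = 3760 - -25 = 3760 + 25 = 3785$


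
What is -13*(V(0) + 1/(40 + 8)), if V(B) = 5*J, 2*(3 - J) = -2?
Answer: -12493/48 ≈ -260.27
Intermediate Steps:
J = 4 (J = 3 - 1/2*(-2) = 3 + 1 = 4)
V(B) = 20 (V(B) = 5*4 = 20)
-13*(V(0) + 1/(40 + 8)) = -13*(20 + 1/(40 + 8)) = -13*(20 + 1/48) = -13*961/48 = -12493/48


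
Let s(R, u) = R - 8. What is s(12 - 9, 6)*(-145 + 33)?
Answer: 560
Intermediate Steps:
s(R, u) = -8 + R
s(12 - 9, 6)*(-145 + 33) = (-8 + (12 - 9))*(-145 + 33) = (-8 + 3)*(-112) = -5*(-112) = 560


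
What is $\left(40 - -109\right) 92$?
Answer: $13708$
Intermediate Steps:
$\left(40 - -109\right) 92 = \left(40 + 109\right) 92 = 149 \cdot 92 = 13708$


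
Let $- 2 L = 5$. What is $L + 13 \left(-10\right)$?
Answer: $- \frac{265}{2} \approx -132.5$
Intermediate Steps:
$L = - \frac{5}{2}$ ($L = \left(- \frac{1}{2}\right) 5 = - \frac{5}{2} \approx -2.5$)
$L + 13 \left(-10\right) = - \frac{5}{2} + 13 \left(-10\right) = - \frac{5}{2} - 130 = - \frac{265}{2}$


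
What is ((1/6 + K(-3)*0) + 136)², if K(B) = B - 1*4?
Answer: 667489/36 ≈ 18541.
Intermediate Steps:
K(B) = -4 + B (K(B) = B - 4 = -4 + B)
((1/6 + K(-3)*0) + 136)² = ((1/6 + (-4 - 3)*0) + 136)² = ((⅙ - 7*0) + 136)² = ((⅙ + 0) + 136)² = (⅙ + 136)² = (817/6)² = 667489/36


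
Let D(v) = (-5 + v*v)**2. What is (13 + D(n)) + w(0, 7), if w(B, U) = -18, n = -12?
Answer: 19316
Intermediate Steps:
D(v) = (-5 + v**2)**2
(13 + D(n)) + w(0, 7) = (13 + (-5 + (-12)**2)**2) - 18 = (13 + (-5 + 144)**2) - 18 = (13 + 139**2) - 18 = (13 + 19321) - 18 = 19334 - 18 = 19316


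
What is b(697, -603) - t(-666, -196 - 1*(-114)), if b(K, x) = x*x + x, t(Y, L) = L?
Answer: 363088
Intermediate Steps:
b(K, x) = x + x² (b(K, x) = x² + x = x + x²)
b(697, -603) - t(-666, -196 - 1*(-114)) = -603*(1 - 603) - (-196 - 1*(-114)) = -603*(-602) - (-196 + 114) = 363006 - 1*(-82) = 363006 + 82 = 363088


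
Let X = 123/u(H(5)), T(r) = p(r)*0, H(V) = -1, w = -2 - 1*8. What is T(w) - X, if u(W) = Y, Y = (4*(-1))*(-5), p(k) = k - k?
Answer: -123/20 ≈ -6.1500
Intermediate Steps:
p(k) = 0
w = -10 (w = -2 - 8 = -10)
Y = 20 (Y = -4*(-5) = 20)
u(W) = 20
T(r) = 0 (T(r) = 0*0 = 0)
X = 123/20 ≈ 6.1500
T(w) - X = 0 - 1*123/20 = 0 - 123/20 = -123/20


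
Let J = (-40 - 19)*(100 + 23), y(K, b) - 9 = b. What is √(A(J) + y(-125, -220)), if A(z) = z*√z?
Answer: √(-211 - 7257*I*√7257) ≈ 555.88 - 556.07*I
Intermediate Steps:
y(K, b) = 9 + b
J = -7257 (J = -59*123 = -7257)
A(z) = z^(3/2)
√(A(J) + y(-125, -220)) = √((-7257)^(3/2) + (9 - 220)) = √(-7257*I*√7257 - 211) = √(-211 - 7257*I*√7257)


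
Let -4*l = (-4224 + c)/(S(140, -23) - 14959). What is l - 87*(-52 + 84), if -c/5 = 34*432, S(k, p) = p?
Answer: -6954884/2497 ≈ -2785.3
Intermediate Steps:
c = -73440 (c = -170*432 = -5*14688 = -73440)
l = -3236/2497 (l = -(-4224 - 73440)/(4*(-23 - 14959)) = -(-19416)/(-14982) = -(-19416)*(-1)/14982 = -¼*12944/2497 = -3236/2497 ≈ -1.2960)
l - 87*(-52 + 84) = -3236/2497 - 87*(-52 + 84) = -3236/2497 - 87*32 = -3236/2497 - 1*2784 = -3236/2497 - 2784 = -6954884/2497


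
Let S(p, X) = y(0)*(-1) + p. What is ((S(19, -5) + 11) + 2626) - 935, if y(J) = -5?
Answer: 1726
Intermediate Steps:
S(p, X) = 5 + p (S(p, X) = -5*(-1) + p = 5 + p)
((S(19, -5) + 11) + 2626) - 935 = (((5 + 19) + 11) + 2626) - 935 = ((24 + 11) + 2626) - 935 = (35 + 2626) - 935 = 2661 - 935 = 1726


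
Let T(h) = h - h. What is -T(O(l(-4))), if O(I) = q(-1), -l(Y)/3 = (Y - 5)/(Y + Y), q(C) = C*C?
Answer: 0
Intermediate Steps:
q(C) = C**2
l(Y) = -3*(-5 + Y)/(2*Y) (l(Y) = -3*(Y - 5)/(Y + Y) = -3*(-5 + Y)/(2*Y))
O(I) = 1 (O(I) = (-1)**2 = 1)
T(h) = 0
-T(O(l(-4))) = -1*0 = 0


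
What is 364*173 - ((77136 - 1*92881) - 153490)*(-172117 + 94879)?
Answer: -13071309958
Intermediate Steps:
364*173 - ((77136 - 1*92881) - 153490)*(-172117 + 94879) = 62972 - ((77136 - 92881) - 153490)*(-77238) = 62972 - (-15745 - 153490)*(-77238) = 62972 - (-169235)*(-77238) = 62972 - 1*13071372930 = 62972 - 13071372930 = -13071309958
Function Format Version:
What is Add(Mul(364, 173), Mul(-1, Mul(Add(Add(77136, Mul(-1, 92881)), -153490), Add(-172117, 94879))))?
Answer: -13071309958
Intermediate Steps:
Add(Mul(364, 173), Mul(-1, Mul(Add(Add(77136, Mul(-1, 92881)), -153490), Add(-172117, 94879)))) = Add(62972, Mul(-1, Mul(Add(Add(77136, -92881), -153490), -77238))) = Add(62972, Mul(-1, Mul(Add(-15745, -153490), -77238))) = Add(62972, Mul(-1, Mul(-169235, -77238))) = Add(62972, Mul(-1, 13071372930)) = Add(62972, -13071372930) = -13071309958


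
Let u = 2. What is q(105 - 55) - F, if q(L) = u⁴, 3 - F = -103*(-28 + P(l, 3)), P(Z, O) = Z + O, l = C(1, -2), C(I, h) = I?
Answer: 2485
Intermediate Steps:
l = 1
P(Z, O) = O + Z
F = -2469 (F = 3 - (-103)*(-28 + (3 + 1)) = 3 - (-103)*(-28 + 4) = 3 - (-103)*(-24) = 3 - 1*2472 = 3 - 2472 = -2469)
q(L) = 16 (q(L) = 2⁴ = 16)
q(105 - 55) - F = 16 - 1*(-2469) = 16 + 2469 = 2485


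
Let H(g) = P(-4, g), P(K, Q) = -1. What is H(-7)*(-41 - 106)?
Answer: 147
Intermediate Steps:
H(g) = -1
H(-7)*(-41 - 106) = -(-41 - 106) = -1*(-147) = 147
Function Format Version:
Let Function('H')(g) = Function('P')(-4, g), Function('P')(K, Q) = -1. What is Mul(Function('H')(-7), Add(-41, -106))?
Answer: 147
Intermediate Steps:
Function('H')(g) = -1
Mul(Function('H')(-7), Add(-41, -106)) = Mul(-1, Add(-41, -106)) = Mul(-1, -147) = 147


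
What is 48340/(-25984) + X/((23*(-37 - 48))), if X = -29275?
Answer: 33308845/2539936 ≈ 13.114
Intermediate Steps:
48340/(-25984) + X/((23*(-37 - 48))) = 48340/(-25984) - 29275*1/(23*(-37 - 48)) = 48340*(-1/25984) - 29275/(23*(-85)) = -12085/6496 - 29275/(-1955) = -12085/6496 - 29275*(-1/1955) = -12085/6496 + 5855/391 = 33308845/2539936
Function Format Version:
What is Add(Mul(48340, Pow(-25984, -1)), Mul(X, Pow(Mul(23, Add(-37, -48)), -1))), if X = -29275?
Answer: Rational(33308845, 2539936) ≈ 13.114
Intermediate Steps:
Add(Mul(48340, Pow(-25984, -1)), Mul(X, Pow(Mul(23, Add(-37, -48)), -1))) = Add(Mul(48340, Pow(-25984, -1)), Mul(-29275, Pow(Mul(23, Add(-37, -48)), -1))) = Add(Mul(48340, Rational(-1, 25984)), Mul(-29275, Pow(Mul(23, -85), -1))) = Add(Rational(-12085, 6496), Mul(-29275, Pow(-1955, -1))) = Add(Rational(-12085, 6496), Mul(-29275, Rational(-1, 1955))) = Add(Rational(-12085, 6496), Rational(5855, 391)) = Rational(33308845, 2539936)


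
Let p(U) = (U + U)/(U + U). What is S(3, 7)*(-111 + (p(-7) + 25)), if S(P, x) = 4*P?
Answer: -1020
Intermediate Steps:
p(U) = 1 (p(U) = (2*U)/((2*U)) = (2*U)*(1/(2*U)) = 1)
S(3, 7)*(-111 + (p(-7) + 25)) = (4*3)*(-111 + (1 + 25)) = 12*(-111 + 26) = 12*(-85) = -1020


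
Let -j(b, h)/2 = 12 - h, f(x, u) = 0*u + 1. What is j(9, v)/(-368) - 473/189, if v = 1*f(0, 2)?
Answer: -84953/34776 ≈ -2.4429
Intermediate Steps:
f(x, u) = 1 (f(x, u) = 0 + 1 = 1)
v = 1 (v = 1*1 = 1)
j(b, h) = -24 + 2*h (j(b, h) = -2*(12 - h) = -24 + 2*h)
j(9, v)/(-368) - 473/189 = (-24 + 2*1)/(-368) - 473/189 = (-24 + 2)*(-1/368) - 473*1/189 = -22*(-1/368) - 473/189 = 11/184 - 473/189 = -84953/34776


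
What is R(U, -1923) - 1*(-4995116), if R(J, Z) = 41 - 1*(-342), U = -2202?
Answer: 4995499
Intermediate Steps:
R(J, Z) = 383 (R(J, Z) = 41 + 342 = 383)
R(U, -1923) - 1*(-4995116) = 383 - 1*(-4995116) = 383 + 4995116 = 4995499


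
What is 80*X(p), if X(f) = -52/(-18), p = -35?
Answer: 2080/9 ≈ 231.11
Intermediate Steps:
X(f) = 26/9 (X(f) = -52*(-1/18) = 26/9)
80*X(p) = 80*(26/9) = 2080/9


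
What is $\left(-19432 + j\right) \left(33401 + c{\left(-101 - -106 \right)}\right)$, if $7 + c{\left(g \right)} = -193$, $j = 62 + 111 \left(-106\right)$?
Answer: $-1033746336$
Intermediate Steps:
$j = -11704$ ($j = 62 - 11766 = -11704$)
$c{\left(g \right)} = -200$ ($c{\left(g \right)} = -7 - 193 = -200$)
$\left(-19432 + j\right) \left(33401 + c{\left(-101 - -106 \right)}\right) = \left(-19432 - 11704\right) \left(33401 - 200\right) = \left(-31136\right) 33201 = -1033746336$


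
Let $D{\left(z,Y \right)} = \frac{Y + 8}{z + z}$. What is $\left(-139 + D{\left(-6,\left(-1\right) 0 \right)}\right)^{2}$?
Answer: $\frac{175561}{9} \approx 19507.0$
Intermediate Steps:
$D{\left(z,Y \right)} = \frac{8 + Y}{2 z}$
$\left(-139 + D{\left(-6,\left(-1\right) 0 \right)}\right)^{2} = \left(-139 + \frac{8 - 0}{2 \left(-6\right)}\right)^{2} = \left(-139 + \frac{1}{2} \left(- \frac{1}{6}\right) \left(8 + 0\right)\right)^{2} = \left(-139 + \frac{1}{2} \left(- \frac{1}{6}\right) 8\right)^{2} = \left(-139 - \frac{2}{3}\right)^{2} = \left(- \frac{419}{3}\right)^{2} = \frac{175561}{9}$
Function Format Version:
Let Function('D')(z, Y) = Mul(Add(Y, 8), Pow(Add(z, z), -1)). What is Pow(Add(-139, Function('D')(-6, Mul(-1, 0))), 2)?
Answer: Rational(175561, 9) ≈ 19507.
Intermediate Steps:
Function('D')(z, Y) = Mul(Rational(1, 2), Pow(z, -1), Add(8, Y)) (Function('D')(z, Y) = Mul(Add(8, Y), Pow(Mul(2, z), -1)) = Mul(Add(8, Y), Mul(Rational(1, 2), Pow(z, -1))) = Mul(Rational(1, 2), Pow(z, -1), Add(8, Y)))
Pow(Add(-139, Function('D')(-6, Mul(-1, 0))), 2) = Pow(Add(-139, Mul(Rational(1, 2), Pow(-6, -1), Add(8, Mul(-1, 0)))), 2) = Pow(Add(-139, Mul(Rational(1, 2), Rational(-1, 6), Add(8, 0))), 2) = Pow(Add(-139, Mul(Rational(1, 2), Rational(-1, 6), 8)), 2) = Pow(Add(-139, Rational(-2, 3)), 2) = Pow(Rational(-419, 3), 2) = Rational(175561, 9)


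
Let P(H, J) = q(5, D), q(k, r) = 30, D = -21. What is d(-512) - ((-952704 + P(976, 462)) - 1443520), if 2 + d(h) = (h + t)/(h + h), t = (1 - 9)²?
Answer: 38339079/16 ≈ 2.3962e+6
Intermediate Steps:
P(H, J) = 30
t = 64 (t = (-8)² = 64)
d(h) = -2 + (64 + h)/(2*h) (d(h) = -2 + (h + 64)/(h + h) = -2 + (64 + h)/((2*h)) = -2 + (64 + h)*(1/(2*h)) = -2 + (64 + h)/(2*h))
d(-512) - ((-952704 + P(976, 462)) - 1443520) = (-3/2 + 32/(-512)) - ((-952704 + 30) - 1443520) = (-3/2 + 32*(-1/512)) - (-952674 - 1443520) = (-3/2 - 1/16) - 1*(-2396194) = -25/16 + 2396194 = 38339079/16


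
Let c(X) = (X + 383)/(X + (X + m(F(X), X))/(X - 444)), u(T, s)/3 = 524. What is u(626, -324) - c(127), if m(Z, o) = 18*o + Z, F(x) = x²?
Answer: 11325818/7239 ≈ 1564.6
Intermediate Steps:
u(T, s) = 1572 (u(T, s) = 3*524 = 1572)
m(Z, o) = Z + 18*o
c(X) = (383 + X)/(X + (X² + 19*X)/(-444 + X)) (c(X) = (X + 383)/(X + (X + (X² + 18*X))/(X - 444)) = (383 + X)/(X + (X² + 19*X)/(-444 + X)))
u(626, -324) - c(127) = 1572 - (-170052 + 127² - 61*127)/(127*(-425 + 2*127)) = 1572 - (-170052 + 16129 - 7747)/(127*(-425 + 254)) = 1572 - (-161670)/(127*(-171)) = 1572 - (-1)*(-161670)/(127*171) = 1572 - 1*53890/7239 = 1572 - 53890/7239 = 11325818/7239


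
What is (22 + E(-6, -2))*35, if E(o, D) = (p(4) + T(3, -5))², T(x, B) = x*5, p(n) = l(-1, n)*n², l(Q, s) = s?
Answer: 219205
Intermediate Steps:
p(n) = n³ (p(n) = n*n² = n³)
T(x, B) = 5*x
E(o, D) = 6241 (E(o, D) = (4³ + 5*3)² = (64 + 15)² = 79² = 6241)
(22 + E(-6, -2))*35 = (22 + 6241)*35 = 6263*35 = 219205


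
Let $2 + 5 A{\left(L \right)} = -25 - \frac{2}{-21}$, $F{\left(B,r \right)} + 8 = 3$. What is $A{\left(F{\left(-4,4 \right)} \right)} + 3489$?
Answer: $\frac{73156}{21} \approx 3483.6$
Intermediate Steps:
$F{\left(B,r \right)} = -5$ ($F{\left(B,r \right)} = -8 + 3 = -5$)
$A{\left(L \right)} = - \frac{113}{21}$ ($A{\left(L \right)} = - \frac{2}{5} + \frac{-25 - \frac{2}{-21}}{5} = - \frac{2}{5} + \frac{-25 - - \frac{2}{21}}{5} = - \frac{2}{5} + \frac{-25 + \frac{2}{21}}{5} = - \frac{2}{5} + \frac{1}{5} \left(- \frac{523}{21}\right) = - \frac{2}{5} - \frac{523}{105} = - \frac{113}{21}$)
$A{\left(F{\left(-4,4 \right)} \right)} + 3489 = - \frac{113}{21} + 3489 = \frac{73156}{21}$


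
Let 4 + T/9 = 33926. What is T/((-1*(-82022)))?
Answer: 152649/41011 ≈ 3.7221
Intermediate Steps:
T = 305298 (T = -36 + 9*33926 = -36 + 305334 = 305298)
T/((-1*(-82022))) = 305298/((-1*(-82022))) = 305298/82022 = 305298*(1/82022) = 152649/41011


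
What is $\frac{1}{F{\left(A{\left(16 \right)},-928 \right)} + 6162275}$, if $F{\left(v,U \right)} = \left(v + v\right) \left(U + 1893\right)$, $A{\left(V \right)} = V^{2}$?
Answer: $\frac{1}{6656355} \approx 1.5023 \cdot 10^{-7}$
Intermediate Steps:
$F{\left(v,U \right)} = 2 v \left(1893 + U\right)$
$\frac{1}{F{\left(A{\left(16 \right)},-928 \right)} + 6162275} = \frac{1}{2 \cdot 16^{2} \left(1893 - 928\right) + 6162275} = \frac{1}{2 \cdot 256 \cdot 965 + 6162275} = \frac{1}{494080 + 6162275} = \frac{1}{6656355}$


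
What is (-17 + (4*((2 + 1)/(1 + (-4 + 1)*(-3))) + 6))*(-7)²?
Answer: -2401/5 ≈ -480.20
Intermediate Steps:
(-17 + (4*((2 + 1)/(1 + (-4 + 1)*(-3))) + 6))*(-7)² = (-17 + (4*(3/(1 - 3*(-3))) + 6))*49 = (-17 + (4*(3/(1 + 9)) + 6))*49 = (-17 + (4*(3/10) + 6))*49 = (-17 + (6/5 + 6))*49 = (-17 + 36/5)*49 = -49/5*49 = -2401/5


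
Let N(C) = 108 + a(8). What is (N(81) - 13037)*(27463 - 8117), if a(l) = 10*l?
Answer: -248576754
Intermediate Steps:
N(C) = 188 (N(C) = 108 + 10*8 = 108 + 80 = 188)
(N(81) - 13037)*(27463 - 8117) = (188 - 13037)*(27463 - 8117) = -12849*19346 = -248576754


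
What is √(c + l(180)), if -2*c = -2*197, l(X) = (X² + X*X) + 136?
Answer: 3*√7237 ≈ 255.21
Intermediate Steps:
l(X) = 136 + 2*X² (l(X) = (X² + X²) + 136 = 2*X² + 136 = 136 + 2*X²)
c = 197 (c = -(-1)*197 = -½*(-394) = 197)
√(c + l(180)) = √(197 + (136 + 2*180²)) = √(197 + (136 + 2*32400)) = √(197 + (136 + 64800)) = √(197 + 64936) = √65133 = 3*√7237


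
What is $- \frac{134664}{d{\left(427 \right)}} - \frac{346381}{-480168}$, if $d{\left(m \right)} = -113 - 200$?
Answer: $\frac{64769760805}{150292584} \approx 430.96$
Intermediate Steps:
$d{\left(m \right)} = -313$
$- \frac{134664}{d{\left(427 \right)}} - \frac{346381}{-480168} = - \frac{134664}{-313} - \frac{346381}{-480168} = \left(-134664\right) \left(- \frac{1}{313}\right) - - \frac{346381}{480168} = \frac{134664}{313} + \frac{346381}{480168} = \frac{64769760805}{150292584}$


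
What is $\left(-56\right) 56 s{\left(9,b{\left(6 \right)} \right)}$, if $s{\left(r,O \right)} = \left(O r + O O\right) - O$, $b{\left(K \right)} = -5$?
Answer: $47040$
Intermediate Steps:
$s{\left(r,O \right)} = O^{2} - O + O r$ ($s{\left(r,O \right)} = \left(O r + O^{2}\right) - O = \left(O^{2} + O r\right) - O = O^{2} - O + O r$)
$\left(-56\right) 56 s{\left(9,b{\left(6 \right)} \right)} = \left(-56\right) 56 \left(- 5 \left(-1 - 5 + 9\right)\right) = - 3136 \left(\left(-5\right) 3\right) = \left(-3136\right) \left(-15\right) = 47040$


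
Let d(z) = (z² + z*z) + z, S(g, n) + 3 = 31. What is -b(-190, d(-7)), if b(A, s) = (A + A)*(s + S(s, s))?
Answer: 45220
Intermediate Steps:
S(g, n) = 28 (S(g, n) = -3 + 31 = 28)
d(z) = z + 2*z² (d(z) = (z² + z²) + z = 2*z² + z = z + 2*z²)
b(A, s) = 2*A*(28 + s) (b(A, s) = (A + A)*(s + 28) = (2*A)*(28 + s) = 2*A*(28 + s))
-b(-190, d(-7)) = -2*(-190)*(28 - 7*(1 + 2*(-7))) = -2*(-190)*(28 - 7*(1 - 14)) = -2*(-190)*(28 - 7*(-13)) = -2*(-190)*(28 + 91) = -2*(-190)*119 = -1*(-45220) = 45220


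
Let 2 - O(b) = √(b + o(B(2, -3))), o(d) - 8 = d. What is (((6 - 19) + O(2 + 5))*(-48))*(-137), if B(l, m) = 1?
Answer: -98640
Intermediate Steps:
o(d) = 8 + d
O(b) = 2 - √(9 + b) (O(b) = 2 - √(b + (8 + 1)) = 2 - √(b + 9) = 2 - √(9 + b))
(((6 - 19) + O(2 + 5))*(-48))*(-137) = (((6 - 19) + (2 - √(9 + (2 + 5))))*(-48))*(-137) = ((-13 + (2 - √(9 + 7)))*(-48))*(-137) = ((-13 + (2 - √16))*(-48))*(-137) = ((-13 + (2 - 1*4))*(-48))*(-137) = ((-13 + (2 - 4))*(-48))*(-137) = ((-13 - 2)*(-48))*(-137) = -15*(-48)*(-137) = 720*(-137) = -98640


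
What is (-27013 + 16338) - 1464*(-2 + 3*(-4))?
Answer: 9821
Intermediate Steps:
(-27013 + 16338) - 1464*(-2 + 3*(-4)) = -10675 - 1464*(-2 - 12) = -10675 - 1464*(-14) = -10675 + 20496 = 9821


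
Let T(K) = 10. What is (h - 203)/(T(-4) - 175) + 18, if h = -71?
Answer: 3244/165 ≈ 19.661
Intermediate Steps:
(h - 203)/(T(-4) - 175) + 18 = (-71 - 203)/(10 - 175) + 18 = -274/(-165) + 18 = -274*(-1/165) + 18 = 274/165 + 18 = 3244/165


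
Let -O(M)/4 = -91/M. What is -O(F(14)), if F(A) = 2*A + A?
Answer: -26/3 ≈ -8.6667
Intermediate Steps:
F(A) = 3*A
O(M) = 364/M (O(M) = -(-364)/M = 364/M)
-O(F(14)) = -364/(3*14) = -364/42 = -1*26/3 = -26/3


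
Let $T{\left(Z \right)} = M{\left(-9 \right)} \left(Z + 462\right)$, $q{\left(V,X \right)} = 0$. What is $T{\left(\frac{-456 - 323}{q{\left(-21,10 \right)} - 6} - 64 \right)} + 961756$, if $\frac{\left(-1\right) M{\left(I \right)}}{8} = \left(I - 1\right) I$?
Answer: $581716$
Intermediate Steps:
$M{\left(I \right)} = - 8 I \left(-1 + I\right)$ ($M{\left(I \right)} = - 8 \left(I - 1\right) I = - 8 \left(-1 + I\right) I = - 8 I \left(-1 + I\right)$)
$T{\left(Z \right)} = -332640 - 720 Z$ ($T{\left(Z \right)} = 8 \left(-9\right) \left(1 - -9\right) \left(Z + 462\right) = 8 \left(-9\right) \left(1 + 9\right) \left(462 + Z\right) = 8 \left(-9\right) 10 \left(462 + Z\right) = - 720 \left(462 + Z\right) = -332640 - 720 Z$)
$T{\left(\frac{-456 - 323}{q{\left(-21,10 \right)} - 6} - 64 \right)} + 961756 = \left(-332640 - 720 \left(\frac{-456 - 323}{0 - 6} - 64\right)\right) + 961756 = \left(-332640 - 720 \left(- \frac{779}{-6} - 64\right)\right) + 961756 = \left(-332640 - 720 \left(\left(-779\right) \left(- \frac{1}{6}\right) - 64\right)\right) + 961756 = \left(-332640 - 720 \left(\frac{779}{6} - 64\right)\right) + 961756 = \left(-332640 - 47400\right) + 961756 = -380040 + 961756 = 581716$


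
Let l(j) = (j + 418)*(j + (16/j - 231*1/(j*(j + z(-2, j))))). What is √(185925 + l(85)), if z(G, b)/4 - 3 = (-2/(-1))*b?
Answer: 9*√27935786435/3145 ≈ 478.30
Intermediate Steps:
z(G, b) = 12 + 8*b (z(G, b) = 12 + 4*((-2/(-1))*b) = 12 + 4*((-2*(-1))*b) = 12 + 4*(2*b) = 12 + 8*b)
l(j) = (418 + j)*(j + 16/j - 231/(j*(12 + 9*j))) (l(j) = (j + 418)*(j + (16/j - 231*1/(j*(j + (12 + 8*j))))) = (418 + j)*(j + (16/j - 231*1/(j*(12 + 9*j)))) = (418 + j)*(j + (16/j - 231/(j*(12 + 9*j)))) = (418 + j)*(j + 16/j - 231/(j*(12 + 9*j))))
√(185925 + l(85)) = √(185925 + (-5434 + 3*85⁴ + 1258*85³ + 1720*85² + 20051*85)/(85*(4 + 3*85))) = √(185925 + (-5434 + 3*52200625 + 1258*614125 + 1720*7225 + 1704335)/(85*(4 + 255))) = √(185925 + (1/85)*(-5434 + 156601875 + 772569250 + 12427000 + 1704335)/259) = √(185925 + (1/85)*(1/259)*943297026) = √(185925 + 134756718/3145) = √(719490843/3145) = 9*√27935786435/3145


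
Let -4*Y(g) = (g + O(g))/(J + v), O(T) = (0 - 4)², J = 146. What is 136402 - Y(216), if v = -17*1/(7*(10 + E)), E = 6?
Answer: 2228133166/16335 ≈ 1.3640e+5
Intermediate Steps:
O(T) = 16 (O(T) = (-4)² = 16)
v = -17/112 (v = -17*1/(7*(10 + 6)) = -17/(7*16) = -17/112 ≈ -0.15179)
Y(g) = -448/16335 - 28*g/16335 (Y(g) = -(g + 16)/(4*(146 - 17/112)) = -(16 + g)/(4*16335/112) = -(16 + g)*112/(4*16335) = -(1792/16335 + 112*g/16335)/4 = -448/16335 - 28*g/16335)
136402 - Y(216) = 136402 - (-448/16335 - 28/16335*216) = 136402 - (-448/16335 - 224/605) = 136402 - 1*(-6496/16335) = 136402 + 6496/16335 = 2228133166/16335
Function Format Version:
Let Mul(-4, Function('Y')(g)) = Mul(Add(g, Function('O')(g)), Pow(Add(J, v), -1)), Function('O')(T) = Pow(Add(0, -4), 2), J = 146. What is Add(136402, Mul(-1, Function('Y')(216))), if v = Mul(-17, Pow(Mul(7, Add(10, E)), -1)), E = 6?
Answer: Rational(2228133166, 16335) ≈ 1.3640e+5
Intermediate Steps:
Function('O')(T) = 16 (Function('O')(T) = Pow(-4, 2) = 16)
v = Rational(-17, 112) (v = Mul(-17, Pow(Mul(7, Add(10, 6)), -1)) = Mul(-17, Pow(Mul(7, 16), -1)) = Mul(-17, Pow(112, -1)) = Mul(-17, Rational(1, 112)) = Rational(-17, 112) ≈ -0.15179)
Function('Y')(g) = Add(Rational(-448, 16335), Mul(Rational(-28, 16335), g)) (Function('Y')(g) = Mul(Rational(-1, 4), Mul(Add(g, 16), Pow(Add(146, Rational(-17, 112)), -1))) = Mul(Rational(-1, 4), Mul(Add(16, g), Pow(Rational(16335, 112), -1))) = Mul(Rational(-1, 4), Mul(Add(16, g), Rational(112, 16335))) = Mul(Rational(-1, 4), Add(Rational(1792, 16335), Mul(Rational(112, 16335), g))) = Add(Rational(-448, 16335), Mul(Rational(-28, 16335), g)))
Add(136402, Mul(-1, Function('Y')(216))) = Add(136402, Mul(-1, Add(Rational(-448, 16335), Mul(Rational(-28, 16335), 216)))) = Add(136402, Mul(-1, Add(Rational(-448, 16335), Rational(-224, 605)))) = Add(136402, Mul(-1, Rational(-6496, 16335))) = Add(136402, Rational(6496, 16335)) = Rational(2228133166, 16335)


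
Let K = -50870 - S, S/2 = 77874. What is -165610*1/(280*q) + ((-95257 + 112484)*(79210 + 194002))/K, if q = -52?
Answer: -3424710733923/150417904 ≈ -22768.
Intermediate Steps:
S = 155748 (S = 2*77874 = 155748)
K = -206618 (K = -50870 - 1*155748 = -50870 - 155748 = -206618)
-165610*1/(280*q) + ((-95257 + 112484)*(79210 + 194002))/K = -165610/(-28*(-10)*(-52)) + ((-95257 + 112484)*(79210 + 194002))/(-206618) = -165610/(280*(-52)) + (17227*273212)*(-1/206618) = -165610/(-14560) + 4706623124*(-1/206618) = -165610*(-1/14560) - 2353311562/103309 = 16561/1456 - 2353311562/103309 = -3424710733923/150417904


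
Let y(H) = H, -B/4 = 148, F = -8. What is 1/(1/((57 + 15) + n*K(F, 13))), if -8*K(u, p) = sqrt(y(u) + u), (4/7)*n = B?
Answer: 72 + 518*I ≈ 72.0 + 518.0*I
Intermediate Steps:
B = -592 (B = -4*148 = -592)
n = -1036 (n = (7/4)*(-592) = -1036)
K(u, p) = -sqrt(2)*sqrt(u)/8 (K(u, p) = -sqrt(u + u)/8 = -sqrt(2)*sqrt(u)/8)
1/(1/((57 + 15) + n*K(F, 13))) = 1/(1/((57 + 15) - (-259)*sqrt(2)*sqrt(-8)/2)) = 1/(1/(72 - (-259)*sqrt(2)*2*I*sqrt(2)/2)) = 1/(1/(72 - (-518)*I)) = 1/(1/(72 + 518*I)) = 1/((72 - 518*I)/273508) = 72 + 518*I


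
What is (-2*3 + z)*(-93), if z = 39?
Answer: -3069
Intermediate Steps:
(-2*3 + z)*(-93) = (-2*3 + 39)*(-93) = (-6 + 39)*(-93) = 33*(-93) = -3069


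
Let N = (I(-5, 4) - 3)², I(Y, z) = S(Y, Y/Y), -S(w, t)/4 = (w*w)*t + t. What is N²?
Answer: 131079601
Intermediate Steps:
S(w, t) = -4*t - 4*t*w² (S(w, t) = -4*((w*w)*t + t) = -4*(w²*t + t) = -4*(t*w² + t) = -4*(t + t*w²) = -4*t - 4*t*w²)
I(Y, z) = -4 - 4*Y² (I(Y, z) = -4*Y/Y*(1 + Y²) = -4*1*(1 + Y²) = -4 - 4*Y²)
N = 11449 (N = ((-4 - 4*(-5)²) - 3)² = ((-4 - 4*25) - 3)² = ((-4 - 100) - 3)² = (-104 - 3)² = (-107)² = 11449)
N² = 11449² = 131079601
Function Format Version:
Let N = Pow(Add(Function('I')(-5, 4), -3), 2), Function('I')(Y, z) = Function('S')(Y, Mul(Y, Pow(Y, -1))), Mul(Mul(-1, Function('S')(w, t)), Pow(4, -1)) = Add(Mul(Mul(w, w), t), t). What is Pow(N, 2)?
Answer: 131079601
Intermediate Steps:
Function('S')(w, t) = Add(Mul(-4, t), Mul(-4, t, Pow(w, 2))) (Function('S')(w, t) = Mul(-4, Add(Mul(Mul(w, w), t), t)) = Mul(-4, Add(Mul(Pow(w, 2), t), t)) = Mul(-4, Add(Mul(t, Pow(w, 2)), t)) = Mul(-4, Add(t, Mul(t, Pow(w, 2)))) = Add(Mul(-4, t), Mul(-4, t, Pow(w, 2))))
Function('I')(Y, z) = Add(-4, Mul(-4, Pow(Y, 2))) (Function('I')(Y, z) = Mul(-4, Mul(Y, Pow(Y, -1)), Add(1, Pow(Y, 2))) = Mul(-4, 1, Add(1, Pow(Y, 2))) = Add(-4, Mul(-4, Pow(Y, 2))))
N = 11449 (N = Pow(Add(Add(-4, Mul(-4, Pow(-5, 2))), -3), 2) = Pow(Add(Add(-4, Mul(-4, 25)), -3), 2) = Pow(Add(Add(-4, -100), -3), 2) = Pow(Add(-104, -3), 2) = Pow(-107, 2) = 11449)
Pow(N, 2) = Pow(11449, 2) = 131079601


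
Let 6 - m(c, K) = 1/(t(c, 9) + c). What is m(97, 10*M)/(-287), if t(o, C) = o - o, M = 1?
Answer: -83/3977 ≈ -0.020870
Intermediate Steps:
t(o, C) = 0
m(c, K) = 6 - 1/c (m(c, K) = 6 - 1/(0 + c) = 6 - 1/c)
m(97, 10*M)/(-287) = (6 - 1/97)/(-287) = (6 - 1*1/97)*(-1/287) = (6 - 1/97)*(-1/287) = (581/97)*(-1/287) = -83/3977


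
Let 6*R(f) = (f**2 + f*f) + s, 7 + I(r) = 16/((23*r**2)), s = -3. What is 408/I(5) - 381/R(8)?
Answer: -38489574/501125 ≈ -76.806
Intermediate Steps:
I(r) = -7 + 16/(23*r**2) (I(r) = -7 + 16/((23*r**2)) = -7 + 16*(1/(23*r**2)) = -7 + 16/(23*r**2))
R(f) = -1/2 + f**2/3 (R(f) = ((f**2 + f*f) - 3)/6 = ((f**2 + f**2) - 3)/6 = (2*f**2 - 3)/6 = (-3 + 2*f**2)/6 = -1/2 + f**2/3)
408/I(5) - 381/R(8) = 408/(-7 + (16/23)/5**2) - 381/(-1/2 + (1/3)*8**2) = 408/(-7 + (16/23)*(1/25)) - 381/(-1/2 + (1/3)*64) = 408/(-7 + 16/575) - 381/(-1/2 + 64/3) = 408/(-4009/575) - 381/125/6 = 408*(-575/4009) - 381*6/125 = -234600/4009 - 2286/125 = -38489574/501125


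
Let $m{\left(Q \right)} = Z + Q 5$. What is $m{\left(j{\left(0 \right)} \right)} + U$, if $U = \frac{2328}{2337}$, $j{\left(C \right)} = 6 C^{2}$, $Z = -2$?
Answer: $- \frac{782}{779} \approx -1.0039$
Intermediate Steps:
$m{\left(Q \right)} = -2 + 5 Q$ ($m{\left(Q \right)} = -2 + Q 5 = -2 + 5 Q$)
$U = \frac{776}{779}$ ($U = 2328 \cdot \frac{1}{2337} = \frac{776}{779} \approx 0.99615$)
$m{\left(j{\left(0 \right)} \right)} + U = \left(-2 + 5 \cdot 6 \cdot 0^{2}\right) + \frac{776}{779} = \left(-2 + 5 \cdot 6 \cdot 0\right) + \frac{776}{779} = \left(-2 + 5 \cdot 0\right) + \frac{776}{779} = \left(-2 + 0\right) + \frac{776}{779} = -2 + \frac{776}{779} = - \frac{782}{779}$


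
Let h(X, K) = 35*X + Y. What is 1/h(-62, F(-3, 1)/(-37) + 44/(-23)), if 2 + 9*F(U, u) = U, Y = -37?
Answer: -1/2207 ≈ -0.00045310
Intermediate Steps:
F(U, u) = -2/9 + U/9
h(X, K) = -37 + 35*X (h(X, K) = 35*X - 37 = -37 + 35*X)
1/h(-62, F(-3, 1)/(-37) + 44/(-23)) = 1/(-37 + 35*(-62)) = 1/(-37 - 2170) = 1/(-2207) = -1/2207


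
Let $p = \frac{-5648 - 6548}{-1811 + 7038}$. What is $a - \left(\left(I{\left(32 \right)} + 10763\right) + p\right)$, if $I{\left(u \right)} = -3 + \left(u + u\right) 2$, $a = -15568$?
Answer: $- \frac{138273316}{5227} \approx -26454.0$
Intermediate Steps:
$I{\left(u \right)} = -3 + 4 u$ ($I{\left(u \right)} = -3 + 2 u 2 = -3 + 4 u$)
$p = - \frac{12196}{5227} \approx -2.3333$
$a - \left(\left(I{\left(32 \right)} + 10763\right) + p\right) = -15568 - \left(\left(\left(-3 + 4 \cdot 32\right) + 10763\right) - \frac{12196}{5227}\right) = -15568 - \left(\left(\left(-3 + 128\right) + 10763\right) - \frac{12196}{5227}\right) = -15568 - \left(\left(125 + 10763\right) - \frac{12196}{5227}\right) = -15568 - \left(10888 - \frac{12196}{5227}\right) = -15568 - \frac{56899380}{5227} = - \frac{138273316}{5227}$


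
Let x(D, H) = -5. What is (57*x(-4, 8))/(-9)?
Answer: 95/3 ≈ 31.667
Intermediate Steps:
(57*x(-4, 8))/(-9) = (57*(-5))/(-9) = -285*(-1/9) = 95/3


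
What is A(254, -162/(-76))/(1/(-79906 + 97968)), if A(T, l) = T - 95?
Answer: 2871858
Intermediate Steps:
A(T, l) = -95 + T
A(254, -162/(-76))/(1/(-79906 + 97968)) = (-95 + 254)/(1/(-79906 + 97968)) = 159/(1/18062) = 159*18062 = 2871858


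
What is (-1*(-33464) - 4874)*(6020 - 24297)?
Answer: -522539430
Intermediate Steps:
(-1*(-33464) - 4874)*(6020 - 24297) = (33464 - 4874)*(-18277) = 28590*(-18277) = -522539430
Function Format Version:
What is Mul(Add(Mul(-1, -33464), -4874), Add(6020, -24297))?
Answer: -522539430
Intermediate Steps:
Mul(Add(Mul(-1, -33464), -4874), Add(6020, -24297)) = Mul(Add(33464, -4874), -18277) = Mul(28590, -18277) = -522539430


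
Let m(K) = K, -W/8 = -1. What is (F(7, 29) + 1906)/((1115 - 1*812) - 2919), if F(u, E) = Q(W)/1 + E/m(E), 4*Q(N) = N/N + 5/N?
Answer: -61037/83712 ≈ -0.72913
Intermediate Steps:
W = 8 (W = -8*(-1) = 8)
Q(N) = ¼ + 5/(4*N) (Q(N) = (N/N + 5/N)/4 = (1 + 5/N)/4 = ¼ + 5/(4*N))
F(u, E) = 45/32 (F(u, E) = ((¼)*(5 + 8)/8)/1 + E/E = ((¼)*(⅛)*13)*1 + 1 = (13/32)*1 + 1 = 13/32 + 1 = 45/32)
(F(7, 29) + 1906)/((1115 - 1*812) - 2919) = (45/32 + 1906)/((1115 - 1*812) - 2919) = 61037/(32*((1115 - 812) - 2919)) = 61037/(32*(303 - 2919)) = (61037/32)/(-2616) = (61037/32)*(-1/2616) = -61037/83712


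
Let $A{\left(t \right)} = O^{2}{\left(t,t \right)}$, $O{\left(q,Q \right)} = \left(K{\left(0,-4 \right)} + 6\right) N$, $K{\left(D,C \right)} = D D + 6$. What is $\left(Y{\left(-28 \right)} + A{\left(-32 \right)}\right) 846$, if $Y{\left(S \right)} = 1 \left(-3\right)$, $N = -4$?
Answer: $1946646$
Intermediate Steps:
$Y{\left(S \right)} = -3$
$K{\left(D,C \right)} = 6 + D^{2}$ ($K{\left(D,C \right)} = D^{2} + 6 = 6 + D^{2}$)
$O{\left(q,Q \right)} = -48$ ($O{\left(q,Q \right)} = \left(\left(6 + 0^{2}\right) + 6\right) \left(-4\right) = \left(\left(6 + 0\right) + 6\right) \left(-4\right) = \left(6 + 6\right) \left(-4\right) = 12 \left(-4\right) = -48$)
$A{\left(t \right)} = 2304$ ($A{\left(t \right)} = \left(-48\right)^{2} = 2304$)
$\left(Y{\left(-28 \right)} + A{\left(-32 \right)}\right) 846 = \left(-3 + 2304\right) 846 = 2301 \cdot 846 = 1946646$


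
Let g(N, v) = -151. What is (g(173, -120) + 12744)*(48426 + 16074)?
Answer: 812248500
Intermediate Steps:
(g(173, -120) + 12744)*(48426 + 16074) = (-151 + 12744)*(48426 + 16074) = 12593*64500 = 812248500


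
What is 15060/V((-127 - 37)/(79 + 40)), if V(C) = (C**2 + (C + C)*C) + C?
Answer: 53316165/15293 ≈ 3486.3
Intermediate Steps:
V(C) = C + 3*C**2 (V(C) = (C**2 + (2*C)*C) + C = (C**2 + 2*C**2) + C = 3*C**2 + C = C + 3*C**2)
15060/V((-127 - 37)/(79 + 40)) = 15060/((((-127 - 37)/(79 + 40))*(1 + 3*((-127 - 37)/(79 + 40))))) = 15060/(((-164/119)*(1 + 3*(-164/119)))) = 15060/(((-164*1/119)*(1 + 3*(-164*1/119)))) = 15060/((-164*(1 + 3*(-164/119))/119)) = 15060/((-164*(1 - 492/119)/119)) = 15060/((-164/119*(-373/119))) = 15060/(61172/14161) = 15060*(14161/61172) = 53316165/15293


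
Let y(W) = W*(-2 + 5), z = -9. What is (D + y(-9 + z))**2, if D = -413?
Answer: 218089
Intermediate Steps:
y(W) = 3*W (y(W) = W*3 = 3*W)
(D + y(-9 + z))**2 = (-413 + 3*(-9 - 9))**2 = (-413 + 3*(-18))**2 = (-413 - 54)**2 = (-467)**2 = 218089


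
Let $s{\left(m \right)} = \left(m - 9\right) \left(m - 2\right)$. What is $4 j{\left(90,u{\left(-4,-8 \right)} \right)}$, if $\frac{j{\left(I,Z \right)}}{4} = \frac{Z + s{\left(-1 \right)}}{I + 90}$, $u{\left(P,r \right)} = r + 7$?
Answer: $\frac{116}{45} \approx 2.5778$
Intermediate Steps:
$s{\left(m \right)} = \left(-9 + m\right) \left(-2 + m\right)$
$u{\left(P,r \right)} = 7 + r$
$j{\left(I,Z \right)} = \frac{4 \left(30 + Z\right)}{90 + I}$ ($j{\left(I,Z \right)} = 4 \frac{Z + \left(18 + \left(-1\right)^{2} - -11\right)}{I + 90} = 4 \frac{Z + \left(18 + 1 + 11\right)}{90 + I} = 4 \frac{Z + 30}{90 + I} = 4 \frac{30 + Z}{90 + I} = \frac{4 \left(30 + Z\right)}{90 + I}$)
$4 j{\left(90,u{\left(-4,-8 \right)} \right)} = 4 \frac{4 \left(30 + \left(7 - 8\right)\right)}{90 + 90} = 4 \frac{4 \left(30 - 1\right)}{180} = 4 \cdot 4 \cdot \frac{1}{180} \cdot 29 = 4 \cdot \frac{29}{45} = \frac{116}{45}$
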